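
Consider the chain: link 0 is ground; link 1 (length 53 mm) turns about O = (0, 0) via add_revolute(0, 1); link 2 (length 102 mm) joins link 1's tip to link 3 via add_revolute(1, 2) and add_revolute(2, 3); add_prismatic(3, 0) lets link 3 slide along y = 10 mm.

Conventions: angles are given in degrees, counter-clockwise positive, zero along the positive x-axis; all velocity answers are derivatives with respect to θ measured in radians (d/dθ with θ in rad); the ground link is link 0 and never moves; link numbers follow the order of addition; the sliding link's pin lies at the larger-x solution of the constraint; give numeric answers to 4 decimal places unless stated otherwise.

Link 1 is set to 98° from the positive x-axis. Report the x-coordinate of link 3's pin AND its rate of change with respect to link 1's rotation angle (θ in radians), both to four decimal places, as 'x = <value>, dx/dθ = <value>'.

geometry: r = 53 mm, L = 102 mm, e = 10 mm
crank pin P = (r cos θ, r sin θ) = (-7.376174, 52.484208)
h = r sin θ − e = 52.484208 − 10 = 42.484208
x = r cos θ + √(L² − h²) = -7.376174 + 92.731290 = 85.355115
dx/dθ = −r sin θ − h·r cos θ/√(L² − h²) (θ in radians; h = 42.484208) = -49.104864

x = 85.3551, dx/dθ = -49.1049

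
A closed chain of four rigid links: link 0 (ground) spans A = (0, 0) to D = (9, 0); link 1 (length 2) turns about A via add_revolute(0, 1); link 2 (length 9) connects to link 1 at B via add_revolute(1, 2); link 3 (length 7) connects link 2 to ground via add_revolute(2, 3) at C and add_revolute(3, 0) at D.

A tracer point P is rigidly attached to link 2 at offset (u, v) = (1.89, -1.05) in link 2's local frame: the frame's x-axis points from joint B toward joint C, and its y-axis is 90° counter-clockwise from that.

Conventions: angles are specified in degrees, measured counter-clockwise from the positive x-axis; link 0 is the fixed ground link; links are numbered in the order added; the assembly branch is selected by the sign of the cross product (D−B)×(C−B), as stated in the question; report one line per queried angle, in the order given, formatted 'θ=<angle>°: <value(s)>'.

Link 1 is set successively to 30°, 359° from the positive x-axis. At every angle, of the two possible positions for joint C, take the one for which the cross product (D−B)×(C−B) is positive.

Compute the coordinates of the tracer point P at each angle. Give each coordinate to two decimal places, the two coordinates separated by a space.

A=(0,0), D=(9.00,0)
θ=30°: B = A + 2.00·(cos30°, sin30°) = (1.7321, 1.0000)
θ=30°: |BD| = 7.3364
θ=30°: circle(B,9.00) ∩ circle(D,7.00): a=5.8491, h=6.8402
θ=30°:   candidates: C₊=(8.4589,6.9791) cross=50.182; C₋=(6.5942,-6.5736) cross=-50.182
θ=30°:   branch + wants cross > 0 → take C=(8.4589,6.9791) (cross=50.182)
θ=30°: ex = (C−B)/|BC| = (0.7474,0.6643); ey = (-0.6643,0.7474)
θ=30°: P = B + 1.89·ex + -1.05·ey = (3.8423,1.4708)
θ=359°: B = A + 2.00·(cos359°, sin359°) = (1.9997, -0.0349)
θ=359°: |BD| = 7.0004
θ=359°: circle(B,9.00) ∩ circle(D,7.00): a=5.7858, h=6.8938
θ=359°:   candidates: C₊=(7.7510,6.8877) cross=48.259; C₋=(7.8198,-6.8998) cross=-48.259
θ=359°:   branch + wants cross > 0 → take C=(7.7510,6.8877) (cross=48.259)
θ=359°: ex = (C−B)/|BC| = (0.6390,0.7692); ey = (-0.7692,0.6390)
θ=359°: P = B + 1.89·ex + -1.05·ey = (4.0151,0.7478)

θ=30°: 3.84 1.47
θ=359°: 4.02 0.75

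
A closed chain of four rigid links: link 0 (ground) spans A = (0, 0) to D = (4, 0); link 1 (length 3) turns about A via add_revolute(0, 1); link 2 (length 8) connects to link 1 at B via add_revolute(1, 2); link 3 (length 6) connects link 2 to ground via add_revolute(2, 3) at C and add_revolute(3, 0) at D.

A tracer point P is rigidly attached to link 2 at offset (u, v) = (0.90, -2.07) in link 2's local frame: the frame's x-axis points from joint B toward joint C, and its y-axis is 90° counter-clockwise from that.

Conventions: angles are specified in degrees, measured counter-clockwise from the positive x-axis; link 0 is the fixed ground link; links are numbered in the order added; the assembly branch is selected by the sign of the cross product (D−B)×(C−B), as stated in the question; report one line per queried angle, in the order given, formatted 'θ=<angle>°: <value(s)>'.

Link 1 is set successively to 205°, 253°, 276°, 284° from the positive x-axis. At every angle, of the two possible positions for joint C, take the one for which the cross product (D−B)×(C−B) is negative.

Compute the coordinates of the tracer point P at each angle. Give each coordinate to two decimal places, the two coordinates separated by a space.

A=(0,0), D=(4.00,0)
θ=205°: B = A + 3.00·(cos205°, sin205°) = (-2.7189, -1.2679)
θ=205°: |BD| = 6.8375
θ=205°: circle(B,8.00) ∩ circle(D,6.00): a=5.4663, h=5.8412
θ=205°:   candidates: C₊=(1.5694,5.4857) cross=39.939; C₋=(3.7357,-5.9942) cross=-39.939
θ=205°:   branch - wants cross < 0 → take C=(3.7357,-5.9942) (cross=-39.939)
θ=205°: ex = (C−B)/|BC| = (0.8068,-0.5908); ey = (0.5908,0.8068)
θ=205°: P = B + 0.90·ex + -2.07·ey = (-3.2157,-3.4697)
θ=253°: B = A + 3.00·(cos253°, sin253°) = (-0.8771, -2.8689)
θ=253°: |BD| = 5.6583
θ=253°: circle(B,8.00) ∩ circle(D,6.00): a=5.3034, h=5.9895
θ=253°:   candidates: C₊=(0.6572,4.9826) cross=33.891; C₋=(6.7309,-5.3425) cross=-33.891
θ=253°:   branch - wants cross < 0 → take C=(6.7309,-5.3425) (cross=-33.891)
θ=253°: ex = (C−B)/|BC| = (0.9510,-0.3092); ey = (0.3092,0.9510)
θ=253°: P = B + 0.90·ex + -2.07·ey = (-0.6613,-5.1158)
θ=276°: B = A + 3.00·(cos276°, sin276°) = (0.3136, -2.9836)
θ=276°: |BD| = 4.7425
θ=276°: circle(B,8.00) ∩ circle(D,6.00): a=5.3233, h=5.9718
θ=276°:   candidates: C₊=(0.6945,5.0074) cross=28.321; C₋=(8.2084,-4.2766) cross=-28.321
θ=276°:   branch - wants cross < 0 → take C=(8.2084,-4.2766) (cross=-28.321)
θ=276°: ex = (C−B)/|BC| = (0.9869,-0.1616); ey = (0.1616,0.9869)
θ=276°: P = B + 0.90·ex + -2.07·ey = (0.8672,-5.1718)
θ=284°: B = A + 3.00·(cos284°, sin284°) = (0.7258, -2.9109)
θ=284°: |BD| = 4.3811
θ=284°: circle(B,8.00) ∩ circle(D,6.00): a=5.3861, h=5.9152
θ=284°:   candidates: C₊=(0.8209,5.0885) cross=25.915; C₋=(8.6813,-3.7530) cross=-25.915
θ=284°:   branch - wants cross < 0 → take C=(8.6813,-3.7530) (cross=-25.915)
θ=284°: ex = (C−B)/|BC| = (0.9944,-0.1053); ey = (0.1053,0.9944)
θ=284°: P = B + 0.90·ex + -2.07·ey = (1.4029,-5.0641)

θ=205°: -3.22 -3.47
θ=253°: -0.66 -5.12
θ=276°: 0.87 -5.17
θ=284°: 1.40 -5.06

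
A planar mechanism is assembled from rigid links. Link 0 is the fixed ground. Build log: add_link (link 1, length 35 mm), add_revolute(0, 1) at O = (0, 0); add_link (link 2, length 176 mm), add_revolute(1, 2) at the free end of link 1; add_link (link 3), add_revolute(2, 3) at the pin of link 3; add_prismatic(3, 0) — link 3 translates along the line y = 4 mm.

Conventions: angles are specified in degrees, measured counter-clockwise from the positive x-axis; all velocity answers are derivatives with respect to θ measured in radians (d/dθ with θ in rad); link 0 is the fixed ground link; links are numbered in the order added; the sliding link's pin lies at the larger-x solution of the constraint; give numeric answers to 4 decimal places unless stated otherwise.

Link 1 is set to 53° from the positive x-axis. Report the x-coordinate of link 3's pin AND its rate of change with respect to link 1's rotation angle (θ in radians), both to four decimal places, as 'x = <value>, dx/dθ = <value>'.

geometry: r = 35 mm, L = 176 mm, e = 4 mm
crank pin P = (r cos θ, r sin θ) = (21.063526, 27.952243)
h = r sin θ − e = 27.952243 − 4 = 23.952243
x = r cos θ + √(L² − h²) = 21.063526 + 174.362525 = 195.426051
dx/dθ = −r sin θ − h·r cos θ/√(L² − h²) (θ in radians; h = 23.952243) = -30.845747

x = 195.4261, dx/dθ = -30.8457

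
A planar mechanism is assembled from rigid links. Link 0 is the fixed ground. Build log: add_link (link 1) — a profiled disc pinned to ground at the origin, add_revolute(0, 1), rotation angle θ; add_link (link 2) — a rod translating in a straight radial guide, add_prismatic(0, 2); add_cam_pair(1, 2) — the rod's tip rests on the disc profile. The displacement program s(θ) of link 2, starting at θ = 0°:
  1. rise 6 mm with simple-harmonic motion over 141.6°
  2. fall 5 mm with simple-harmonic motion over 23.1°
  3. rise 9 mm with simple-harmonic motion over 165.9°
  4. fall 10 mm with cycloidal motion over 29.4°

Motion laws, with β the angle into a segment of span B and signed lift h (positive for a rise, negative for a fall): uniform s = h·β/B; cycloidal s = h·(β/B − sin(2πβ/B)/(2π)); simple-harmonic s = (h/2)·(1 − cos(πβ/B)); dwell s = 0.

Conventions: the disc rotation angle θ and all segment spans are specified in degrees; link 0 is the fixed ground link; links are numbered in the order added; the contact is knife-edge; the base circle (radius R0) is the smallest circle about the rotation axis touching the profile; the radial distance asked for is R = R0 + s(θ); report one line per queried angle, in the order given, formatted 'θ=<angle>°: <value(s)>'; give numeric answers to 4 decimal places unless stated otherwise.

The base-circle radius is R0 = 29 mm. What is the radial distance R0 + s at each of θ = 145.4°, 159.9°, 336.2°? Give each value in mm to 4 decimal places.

seg 1 [0°–141.6°] simple-harmonic, h=6: full span → s += 6 → s = 6.0000
seg 2 [141.6°–164.7°] simple-harmonic, h=-5: θ=145.4° here. β=3.8, B=23.1. -5/2·(1 − cos(π·0.1645)) = -0.3265 → s = 5.6735
seg 2 [141.6°–164.7°] simple-harmonic, h=-5: θ=159.9° here. β=18.3, B=23.1. -5/2·(1 − cos(π·0.7922)) = -4.4860 → s = 1.5140
seg 2 [141.6°–164.7°] simple-harmonic, h=-5: full span → s += -5 → s = 1.0000
seg 3 [164.7°–330.6°] simple-harmonic, h=9: full span → s += 9 → s = 10.0000
seg 4 [330.6°–360°] cycloidal, h=-10: θ=336.2° here. β=5.6, B=29.4. -10·(0.1905 − sin(2π·0.1905)/(2π)) = -0.4232 → s = 9.5768
θ=145.4°: R = R0 + s = 29 + 5.6735 = 34.6735
θ=159.9°: R = R0 + s = 29 + 1.5140 = 30.5140
θ=336.2°: R = R0 + s = 29 + 9.5768 = 38.5768

θ=145.4°: 34.6735
θ=159.9°: 30.5140
θ=336.2°: 38.5768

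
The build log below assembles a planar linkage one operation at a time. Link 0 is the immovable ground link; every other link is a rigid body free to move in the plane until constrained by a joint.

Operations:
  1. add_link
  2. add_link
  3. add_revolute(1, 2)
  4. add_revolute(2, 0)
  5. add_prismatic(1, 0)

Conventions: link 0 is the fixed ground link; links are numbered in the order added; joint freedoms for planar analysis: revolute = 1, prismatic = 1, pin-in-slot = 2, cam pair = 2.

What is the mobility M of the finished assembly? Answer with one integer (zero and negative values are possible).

(L,J1,J2)=(1,0,0); link0 fixed
link1: (2,0,0)
link2: (3,0,0)
R 1-2 [J1]: (3,1,0)
R 2-0 [J1]: (3,2,0)
P 1-0 [J1]: (3,3,0)
Grübler: 3·2 − 2·3 − 0 = 0

M = 0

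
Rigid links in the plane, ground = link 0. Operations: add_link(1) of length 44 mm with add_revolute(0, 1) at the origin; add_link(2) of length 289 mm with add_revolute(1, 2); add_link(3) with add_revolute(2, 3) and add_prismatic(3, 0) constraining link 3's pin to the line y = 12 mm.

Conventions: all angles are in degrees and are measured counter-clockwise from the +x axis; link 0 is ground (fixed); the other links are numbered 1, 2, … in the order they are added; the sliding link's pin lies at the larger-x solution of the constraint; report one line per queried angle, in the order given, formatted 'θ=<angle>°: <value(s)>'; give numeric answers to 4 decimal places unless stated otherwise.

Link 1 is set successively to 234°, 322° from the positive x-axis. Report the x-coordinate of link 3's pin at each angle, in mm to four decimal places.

geometry: r = 44 mm, L = 289 mm, e = 12 mm
θ=234°: crank pin P = (r cos θ, r sin θ) = (-25.862551, -35.596748)
θ=234°: h = r sin θ − e = -35.596748 − 12 = -47.596748
θ=234°: x = r cos θ + √(L² − h²) = -25.862551 + 285.053591 = 259.191040
θ=322°: crank pin P = (r cos θ, r sin θ) = (34.672473, -27.089105)
θ=322°: h = r sin θ − e = -27.089105 − 12 = -39.089105
θ=322°: x = r cos θ + √(L² − h²) = 34.672473 + 286.344272 = 321.016745

θ=234°: 259.1910
θ=322°: 321.0167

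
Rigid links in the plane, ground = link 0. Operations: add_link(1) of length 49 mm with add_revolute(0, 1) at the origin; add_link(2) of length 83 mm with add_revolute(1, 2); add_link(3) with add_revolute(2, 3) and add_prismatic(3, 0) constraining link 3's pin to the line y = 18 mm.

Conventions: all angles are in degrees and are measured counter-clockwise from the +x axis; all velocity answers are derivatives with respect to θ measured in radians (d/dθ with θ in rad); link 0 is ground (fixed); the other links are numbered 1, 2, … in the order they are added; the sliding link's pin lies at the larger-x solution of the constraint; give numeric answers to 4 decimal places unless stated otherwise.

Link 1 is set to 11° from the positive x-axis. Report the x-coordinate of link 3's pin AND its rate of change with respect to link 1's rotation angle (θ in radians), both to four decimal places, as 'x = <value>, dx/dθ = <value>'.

geometry: r = 49 mm, L = 83 mm, e = 18 mm
crank pin P = (r cos θ, r sin θ) = (48.099732, 9.349641)
h = r sin θ − e = 9.349641 − 18 = -8.650359
x = r cos θ + √(L² − h²) = 48.099732 + 82.547994 = 130.647726
dx/dθ = −r sin θ − h·r cos θ/√(L² − h²) (θ in radians; h = -8.650359) = -4.309180

x = 130.6477, dx/dθ = -4.3092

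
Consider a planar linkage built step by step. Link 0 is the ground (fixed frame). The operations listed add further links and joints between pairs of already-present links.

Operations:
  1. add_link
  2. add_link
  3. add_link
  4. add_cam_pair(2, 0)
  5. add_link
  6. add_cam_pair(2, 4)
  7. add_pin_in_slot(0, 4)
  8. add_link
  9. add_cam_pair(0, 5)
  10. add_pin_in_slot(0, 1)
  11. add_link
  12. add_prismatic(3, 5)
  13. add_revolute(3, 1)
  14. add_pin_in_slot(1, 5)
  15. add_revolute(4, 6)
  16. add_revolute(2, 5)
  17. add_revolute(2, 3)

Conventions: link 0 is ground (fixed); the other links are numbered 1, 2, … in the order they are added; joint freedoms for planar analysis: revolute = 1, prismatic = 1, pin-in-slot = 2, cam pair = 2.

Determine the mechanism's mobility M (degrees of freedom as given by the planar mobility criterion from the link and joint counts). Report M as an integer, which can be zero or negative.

ground; <1,0,0>
#1 <2,0,0>
#2 <3,0,0>
#3 <4,0,0>
C:2↔0 J2 <4,0,1>
#4 <5,0,1>
C:2↔4 J2 <5,0,2>
PS:0↔4 J2 <5,0,3>
#5 <6,0,3>
C:0↔5 J2 <6,0,4>
PS:0↔1 J2 <6,0,5>
#6 <7,0,5>
P:3↔5 J1 <7,1,5>
R:3↔1 J1 <7,2,5>
PS:1↔5 J2 <7,2,6>
R:4↔6 J1 <7,3,6>
R:2↔5 J1 <7,4,6>
R:2↔3 J1 <7,5,6>
3×6 − 2×5 − 1×6 = 2

M = 2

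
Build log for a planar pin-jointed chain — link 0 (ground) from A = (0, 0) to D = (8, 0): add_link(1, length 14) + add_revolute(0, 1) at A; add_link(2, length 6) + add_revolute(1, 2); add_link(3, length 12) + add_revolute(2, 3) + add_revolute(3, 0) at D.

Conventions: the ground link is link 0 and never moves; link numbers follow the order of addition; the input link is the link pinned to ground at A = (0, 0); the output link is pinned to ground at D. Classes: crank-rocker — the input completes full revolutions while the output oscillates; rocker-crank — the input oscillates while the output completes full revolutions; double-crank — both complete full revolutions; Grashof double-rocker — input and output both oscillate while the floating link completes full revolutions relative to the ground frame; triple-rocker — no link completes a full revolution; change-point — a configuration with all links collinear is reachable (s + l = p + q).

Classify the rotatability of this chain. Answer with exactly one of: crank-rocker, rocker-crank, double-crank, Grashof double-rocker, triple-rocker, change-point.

lengths: ground=8, input=14, coupler=6, output=12
sorted: s=6 (shortest), l=14 (longest), p+q=20
s + l = 20 vs p + q = 20
s + l = p + q → change-point (collinear configuration reachable)

change-point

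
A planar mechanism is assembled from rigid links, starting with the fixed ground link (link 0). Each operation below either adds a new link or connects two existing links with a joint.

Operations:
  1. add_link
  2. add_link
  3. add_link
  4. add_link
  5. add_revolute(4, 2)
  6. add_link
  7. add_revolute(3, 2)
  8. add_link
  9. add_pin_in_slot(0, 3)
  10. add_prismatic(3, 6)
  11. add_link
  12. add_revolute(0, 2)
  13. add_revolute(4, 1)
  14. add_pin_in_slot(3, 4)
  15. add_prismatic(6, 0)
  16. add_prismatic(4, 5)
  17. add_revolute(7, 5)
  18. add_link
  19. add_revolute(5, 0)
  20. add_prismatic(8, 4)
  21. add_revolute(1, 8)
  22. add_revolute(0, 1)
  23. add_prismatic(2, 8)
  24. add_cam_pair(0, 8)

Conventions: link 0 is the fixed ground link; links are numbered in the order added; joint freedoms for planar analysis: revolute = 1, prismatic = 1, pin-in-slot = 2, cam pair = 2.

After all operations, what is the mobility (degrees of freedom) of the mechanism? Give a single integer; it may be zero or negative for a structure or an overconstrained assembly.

(L,J1,J2)=(1,0,0); link0 fixed
link1: (2,0,0)
link2: (3,0,0)
link3: (4,0,0)
link4: (5,0,0)
R 4-2 [J1]: (5,1,0)
link5: (6,1,0)
R 3-2 [J1]: (6,2,0)
link6: (7,2,0)
PS 0-3 [J2]: (7,2,1)
P 3-6 [J1]: (7,3,1)
link7: (8,3,1)
R 0-2 [J1]: (8,4,1)
R 4-1 [J1]: (8,5,1)
PS 3-4 [J2]: (8,5,2)
P 6-0 [J1]: (8,6,2)
P 4-5 [J1]: (8,7,2)
R 7-5 [J1]: (8,8,2)
link8: (9,8,2)
R 5-0 [J1]: (9,9,2)
P 8-4 [J1]: (9,10,2)
R 1-8 [J1]: (9,11,2)
R 0-1 [J1]: (9,12,2)
P 2-8 [J1]: (9,13,2)
C 0-8 [J2]: (9,13,3)
Grübler: 3·8 − 2·13 − 3 = -5

M = -5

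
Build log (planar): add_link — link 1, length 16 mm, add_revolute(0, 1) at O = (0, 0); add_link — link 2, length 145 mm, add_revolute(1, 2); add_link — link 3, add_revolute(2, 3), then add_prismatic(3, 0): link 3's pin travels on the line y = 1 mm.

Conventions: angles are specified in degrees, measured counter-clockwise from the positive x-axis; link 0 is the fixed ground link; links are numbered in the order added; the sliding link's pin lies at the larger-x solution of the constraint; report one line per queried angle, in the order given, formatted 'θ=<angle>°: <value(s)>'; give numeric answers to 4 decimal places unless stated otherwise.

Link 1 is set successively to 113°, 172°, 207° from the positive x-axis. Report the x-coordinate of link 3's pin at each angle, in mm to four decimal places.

geometry: r = 16 mm, L = 145 mm, e = 1 mm
θ=113°: crank pin P = (r cos θ, r sin θ) = (-6.251698, 14.728078)
θ=113°: h = r sin θ − e = 14.728078 − 1 = 13.728078
θ=113°: x = r cos θ + √(L² − h²) = -6.251698 + 144.348675 = 138.096977
θ=172°: crank pin P = (r cos θ, r sin θ) = (-15.844289, 2.226770)
θ=172°: h = r sin θ − e = 2.226770 − 1 = 1.226770
θ=172°: x = r cos θ + √(L² − h²) = -15.844289 + 144.994810 = 129.150521
θ=207°: crank pin P = (r cos θ, r sin θ) = (-14.256104, -7.263848)
θ=207°: h = r sin θ − e = -7.263848 − 1 = -8.263848
θ=207°: x = r cos θ + √(L² − h²) = -14.256104 + 144.764322 = 130.508217

θ=113°: 138.0970
θ=172°: 129.1505
θ=207°: 130.5082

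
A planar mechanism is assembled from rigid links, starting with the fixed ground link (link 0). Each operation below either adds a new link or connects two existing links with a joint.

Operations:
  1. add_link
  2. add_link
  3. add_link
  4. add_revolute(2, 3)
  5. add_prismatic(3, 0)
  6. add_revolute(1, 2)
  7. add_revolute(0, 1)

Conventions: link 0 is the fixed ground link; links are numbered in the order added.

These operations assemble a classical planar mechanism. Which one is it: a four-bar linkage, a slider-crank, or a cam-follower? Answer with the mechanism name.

links: 4 (incl. ground); joints: 3 revolute, 1 prismatic, 0 higher (cam) pair, forming one closed loop
4 links, 3 revolutes + 1 prismatic in one loop → slider-crank

slider-crank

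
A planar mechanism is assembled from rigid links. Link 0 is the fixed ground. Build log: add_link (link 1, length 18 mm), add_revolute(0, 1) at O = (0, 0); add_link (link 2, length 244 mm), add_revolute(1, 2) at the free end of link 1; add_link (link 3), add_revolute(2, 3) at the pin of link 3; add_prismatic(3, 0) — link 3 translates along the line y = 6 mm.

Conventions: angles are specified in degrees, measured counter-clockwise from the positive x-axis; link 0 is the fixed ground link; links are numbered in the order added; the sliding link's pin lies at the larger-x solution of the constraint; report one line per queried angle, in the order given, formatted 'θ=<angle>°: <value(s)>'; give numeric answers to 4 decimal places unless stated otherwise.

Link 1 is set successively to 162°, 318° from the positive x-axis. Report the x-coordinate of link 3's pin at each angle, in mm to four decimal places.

geometry: r = 18 mm, L = 244 mm, e = 6 mm
θ=162°: crank pin P = (r cos θ, r sin θ) = (-17.119017, 5.562306)
θ=162°: h = r sin θ − e = 5.562306 − 6 = -0.437694
θ=162°: x = r cos θ + √(L² − h²) = -17.119017 + 243.999607 = 226.880590
θ=318°: crank pin P = (r cos θ, r sin θ) = (13.376607, -12.044351)
θ=318°: h = r sin θ − e = -12.044351 − 6 = -18.044351
θ=318°: x = r cos θ + √(L² − h²) = 13.376607 + 243.331875 = 256.708482

θ=162°: 226.8806
θ=318°: 256.7085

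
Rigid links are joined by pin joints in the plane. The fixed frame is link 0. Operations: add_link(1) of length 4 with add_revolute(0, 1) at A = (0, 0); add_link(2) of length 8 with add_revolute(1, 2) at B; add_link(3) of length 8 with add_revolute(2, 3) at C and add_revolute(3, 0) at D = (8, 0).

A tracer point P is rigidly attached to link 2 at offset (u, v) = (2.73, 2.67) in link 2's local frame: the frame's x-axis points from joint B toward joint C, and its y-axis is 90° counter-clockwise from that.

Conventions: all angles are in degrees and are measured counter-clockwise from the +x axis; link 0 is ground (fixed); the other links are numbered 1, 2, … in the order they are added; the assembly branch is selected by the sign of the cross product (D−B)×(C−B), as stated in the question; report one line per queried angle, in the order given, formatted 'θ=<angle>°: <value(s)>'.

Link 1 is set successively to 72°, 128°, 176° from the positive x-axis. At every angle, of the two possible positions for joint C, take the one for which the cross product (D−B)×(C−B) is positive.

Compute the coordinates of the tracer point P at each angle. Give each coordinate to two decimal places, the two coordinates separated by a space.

A=(0,0), D=(8.00,0)
θ=72°: B = A + 4.00·(cos72°, sin72°) = (1.2361, 3.8042)
θ=72°: |BD| = 7.7603
θ=72°: circle(B,8.00) ∩ circle(D,8.00): a=3.8802, h=6.9960
θ=72°:   candidates: C₊=(8.0476,7.9999) cross=54.291; C₋=(1.1885,-4.1956) cross=-54.291
θ=72°:   branch + wants cross > 0 → take C=(8.0476,7.9999) (cross=54.291)
θ=72°: ex = (C−B)/|BC| = (0.8514,0.5245); ey = (-0.5245,0.8514)
θ=72°: P = B + 2.73·ex + 2.67·ey = (2.1602,7.5093)
θ=128°: B = A + 4.00·(cos128°, sin128°) = (-2.4626, 3.1520)
θ=128°: |BD| = 10.9271
θ=128°: circle(B,8.00) ∩ circle(D,8.00): a=5.4636, h=5.8438
θ=128°:   candidates: C₊=(4.4544,7.1714) cross=63.855; C₋=(1.0830,-4.0193) cross=-63.855
θ=128°:   branch + wants cross > 0 → take C=(4.4544,7.1714) (cross=63.855)
θ=128°: ex = (C−B)/|BC| = (0.8646,0.5024); ey = (-0.5024,0.8646)
θ=128°: P = B + 2.73·ex + 2.67·ey = (-1.4437,6.8322)
θ=176°: B = A + 4.00·(cos176°, sin176°) = (-3.9903, 0.2790)
θ=176°: |BD| = 11.9935
θ=176°: circle(B,8.00) ∩ circle(D,8.00): a=5.9968, h=5.2952
θ=176°:   candidates: C₊=(2.1281,5.4333) cross=63.508; C₋=(1.8817,-5.1542) cross=-63.508
θ=176°:   branch + wants cross > 0 → take C=(2.1281,5.4333) (cross=63.508)
θ=176°: ex = (C−B)/|BC| = (0.7648,0.6443); ey = (-0.6443,0.7648)
θ=176°: P = B + 2.73·ex + 2.67·ey = (-3.6226,4.0799)

θ=72°: 2.16 7.51
θ=128°: -1.44 6.83
θ=176°: -3.62 4.08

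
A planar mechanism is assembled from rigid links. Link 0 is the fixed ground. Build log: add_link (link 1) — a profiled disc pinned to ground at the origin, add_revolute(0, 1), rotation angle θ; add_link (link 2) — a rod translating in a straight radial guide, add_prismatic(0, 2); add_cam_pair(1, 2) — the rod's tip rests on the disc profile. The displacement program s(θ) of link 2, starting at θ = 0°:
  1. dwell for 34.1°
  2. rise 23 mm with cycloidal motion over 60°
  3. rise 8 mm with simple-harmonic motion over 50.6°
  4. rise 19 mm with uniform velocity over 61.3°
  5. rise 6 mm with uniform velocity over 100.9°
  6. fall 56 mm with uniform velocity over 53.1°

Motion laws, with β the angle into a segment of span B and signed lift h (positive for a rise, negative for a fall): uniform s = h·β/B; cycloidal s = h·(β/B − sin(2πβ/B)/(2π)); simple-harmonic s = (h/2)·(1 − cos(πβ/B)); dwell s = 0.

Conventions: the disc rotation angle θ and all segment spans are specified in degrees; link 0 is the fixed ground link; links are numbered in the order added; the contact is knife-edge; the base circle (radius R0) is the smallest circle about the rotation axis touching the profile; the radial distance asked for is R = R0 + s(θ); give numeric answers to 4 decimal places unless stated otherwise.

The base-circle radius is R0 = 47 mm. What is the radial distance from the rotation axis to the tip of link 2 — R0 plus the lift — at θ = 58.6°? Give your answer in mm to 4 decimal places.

seg 1 [0°–34.1°] dwell: s stays 0.0000
seg 2 [34.1°–94.1°] cycloidal, h=23: θ=58.6° here. β=24.5, B=60. 23·(0.4083 − sin(2π·0.4083)/(2π)) = 7.3980 → s = 7.3980
R = R0 + s = 47 + 7.3980 = 54.3980

54.3980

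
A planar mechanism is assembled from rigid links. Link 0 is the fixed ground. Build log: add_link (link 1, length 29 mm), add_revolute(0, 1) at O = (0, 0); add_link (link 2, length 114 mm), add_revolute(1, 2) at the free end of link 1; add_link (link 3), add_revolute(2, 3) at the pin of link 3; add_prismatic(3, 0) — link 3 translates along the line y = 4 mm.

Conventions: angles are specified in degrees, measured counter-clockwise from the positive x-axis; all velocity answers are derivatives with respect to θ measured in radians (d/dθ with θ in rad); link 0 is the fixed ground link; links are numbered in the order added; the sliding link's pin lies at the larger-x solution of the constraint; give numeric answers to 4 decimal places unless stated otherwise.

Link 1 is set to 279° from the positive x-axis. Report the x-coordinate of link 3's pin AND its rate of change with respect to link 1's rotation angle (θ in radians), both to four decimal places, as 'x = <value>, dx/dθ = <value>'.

geometry: r = 29 mm, L = 114 mm, e = 4 mm
crank pin P = (r cos θ, r sin θ) = (4.536599, -28.642962)
h = r sin θ − e = -28.642962 − 4 = -32.642962
x = r cos θ + √(L² − h²) = 4.536599 + 109.226540 = 113.763139
dx/dθ = −r sin θ − h·r cos θ/√(L² − h²) (θ in radians; h = -32.642962) = 29.998750

x = 113.7631, dx/dθ = 29.9987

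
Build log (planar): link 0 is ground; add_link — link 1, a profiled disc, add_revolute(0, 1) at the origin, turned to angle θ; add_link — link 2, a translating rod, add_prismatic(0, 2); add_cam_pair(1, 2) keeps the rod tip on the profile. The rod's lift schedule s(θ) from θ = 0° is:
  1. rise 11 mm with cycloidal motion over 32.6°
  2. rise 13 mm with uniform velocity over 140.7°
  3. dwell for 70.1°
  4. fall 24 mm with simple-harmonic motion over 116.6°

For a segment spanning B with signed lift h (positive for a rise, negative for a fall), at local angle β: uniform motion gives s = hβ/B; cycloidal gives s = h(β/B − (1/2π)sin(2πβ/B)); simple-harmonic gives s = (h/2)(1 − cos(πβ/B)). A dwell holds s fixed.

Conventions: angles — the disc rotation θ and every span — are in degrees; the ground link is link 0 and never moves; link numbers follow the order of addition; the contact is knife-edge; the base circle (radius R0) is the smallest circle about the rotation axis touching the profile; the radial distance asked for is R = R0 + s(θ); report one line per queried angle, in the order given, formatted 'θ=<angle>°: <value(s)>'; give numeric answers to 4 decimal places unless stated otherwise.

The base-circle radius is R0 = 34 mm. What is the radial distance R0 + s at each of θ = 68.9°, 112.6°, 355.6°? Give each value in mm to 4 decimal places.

seg 1 [0°–32.6°] cycloidal, h=11: full span → s += 11 → s = 11.0000
seg 2 [32.6°–173.3°] uniform, h=13: θ=68.9° here. β=36.3, B=140.7. 13·36.3/140.7 = 3.3539 → s = 14.3539
seg 2 [32.6°–173.3°] uniform, h=13: θ=112.6° here. β=80, B=140.7. 13·80/140.7 = 7.3916 → s = 18.3916
seg 2 [32.6°–173.3°] uniform, h=13: full span → s += 13 → s = 24.0000
seg 3 [173.3°–243.4°] dwell: s stays 24.0000
seg 4 [243.4°–360°] simple-harmonic, h=-24: θ=355.6° here. β=112.2, B=116.6. -24/2·(1 − cos(π·0.9623)) = -23.9158 → s = 0.0842
θ=68.9°: R = R0 + s = 34 + 14.3539 = 48.3539
θ=112.6°: R = R0 + s = 34 + 18.3916 = 52.3916
θ=355.6°: R = R0 + s = 34 + 0.0842 = 34.0842

θ=68.9°: 48.3539
θ=112.6°: 52.3916
θ=355.6°: 34.0842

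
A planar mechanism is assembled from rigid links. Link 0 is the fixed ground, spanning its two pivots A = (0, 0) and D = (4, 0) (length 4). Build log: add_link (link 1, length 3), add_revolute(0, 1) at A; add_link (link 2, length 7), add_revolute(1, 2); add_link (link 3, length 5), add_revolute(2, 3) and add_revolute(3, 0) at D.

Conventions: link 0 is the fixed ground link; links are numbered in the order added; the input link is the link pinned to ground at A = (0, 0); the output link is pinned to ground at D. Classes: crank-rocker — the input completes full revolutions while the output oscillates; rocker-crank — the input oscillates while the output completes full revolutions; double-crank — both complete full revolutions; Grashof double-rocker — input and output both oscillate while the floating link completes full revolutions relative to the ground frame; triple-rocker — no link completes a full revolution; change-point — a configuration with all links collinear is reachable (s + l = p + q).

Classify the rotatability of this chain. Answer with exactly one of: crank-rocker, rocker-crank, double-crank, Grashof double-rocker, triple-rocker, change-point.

lengths: ground=4, input=3, coupler=7, output=5
sorted: s=3 (shortest), l=7 (longest), p+q=9
s + l = 10 vs p + q = 9
s + l > p + q → non-Grashof → no link fully rotates → triple-rocker

triple-rocker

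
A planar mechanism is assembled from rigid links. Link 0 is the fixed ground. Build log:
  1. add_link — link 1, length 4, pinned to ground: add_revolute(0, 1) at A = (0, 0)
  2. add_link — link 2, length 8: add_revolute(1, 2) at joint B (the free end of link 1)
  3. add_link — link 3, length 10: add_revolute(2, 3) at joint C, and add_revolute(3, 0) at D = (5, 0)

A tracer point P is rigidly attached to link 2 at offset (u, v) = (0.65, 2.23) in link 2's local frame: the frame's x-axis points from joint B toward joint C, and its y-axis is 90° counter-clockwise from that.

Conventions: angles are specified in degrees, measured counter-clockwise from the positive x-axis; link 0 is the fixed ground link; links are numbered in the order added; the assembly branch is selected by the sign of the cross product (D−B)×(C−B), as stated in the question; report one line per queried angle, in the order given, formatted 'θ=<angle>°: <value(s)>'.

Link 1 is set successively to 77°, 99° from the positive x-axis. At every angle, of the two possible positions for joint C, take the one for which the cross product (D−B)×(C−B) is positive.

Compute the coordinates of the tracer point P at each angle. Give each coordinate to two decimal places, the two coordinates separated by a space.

A=(0,0), D=(5.00,0)
θ=77°: B = A + 4.00·(cos77°, sin77°) = (0.8998, 3.8975)
θ=77°: |BD| = 5.6570
θ=77°: circle(B,8.00) ∩ circle(D,10.00): a=-0.3534, h=7.9922
θ=77°:   candidates: C₊=(6.1500,9.9337) cross=45.212; C₋=(-4.8626,-1.6518) cross=-45.212
θ=77°:   branch + wants cross > 0 → take C=(6.1500,9.9337) (cross=45.212)
θ=77°: ex = (C−B)/|BC| = (0.6563,0.7545); ey = (-0.7545,0.6563)
θ=77°: P = B + 0.65·ex + 2.23·ey = (-0.3562,5.8514)
θ=99°: B = A + 4.00·(cos99°, sin99°) = (-0.6257, 3.9508)
θ=99°: |BD| = 6.8744
θ=99°: circle(B,8.00) ∩ circle(D,10.00): a=0.8188, h=7.9580
θ=99°:   candidates: C₊=(4.6178,9.9927) cross=54.706; C₋=(-4.5292,-3.0323) cross=-54.706
θ=99°:   branch + wants cross > 0 → take C=(4.6178,9.9927) (cross=54.706)
θ=99°: ex = (C−B)/|BC| = (0.6554,0.7552); ey = (-0.7552,0.6554)
θ=99°: P = B + 0.65·ex + 2.23·ey = (-1.8839,5.9033)

θ=77°: -0.36 5.85
θ=99°: -1.88 5.90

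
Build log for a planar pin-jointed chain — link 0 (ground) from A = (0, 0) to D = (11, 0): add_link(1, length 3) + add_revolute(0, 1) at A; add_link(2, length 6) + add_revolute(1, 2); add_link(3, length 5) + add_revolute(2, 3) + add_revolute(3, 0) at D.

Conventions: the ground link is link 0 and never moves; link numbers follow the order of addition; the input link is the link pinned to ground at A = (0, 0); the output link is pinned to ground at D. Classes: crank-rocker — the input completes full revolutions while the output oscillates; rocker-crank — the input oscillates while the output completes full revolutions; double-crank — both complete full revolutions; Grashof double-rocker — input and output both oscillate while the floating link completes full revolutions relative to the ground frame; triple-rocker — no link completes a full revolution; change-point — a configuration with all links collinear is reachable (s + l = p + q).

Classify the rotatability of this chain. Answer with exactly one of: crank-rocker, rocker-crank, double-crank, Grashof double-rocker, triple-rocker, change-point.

lengths: ground=11, input=3, coupler=6, output=5
sorted: s=3 (shortest), l=11 (longest), p+q=11
s + l = 14 vs p + q = 11
s + l > p + q → non-Grashof → no link fully rotates → triple-rocker

triple-rocker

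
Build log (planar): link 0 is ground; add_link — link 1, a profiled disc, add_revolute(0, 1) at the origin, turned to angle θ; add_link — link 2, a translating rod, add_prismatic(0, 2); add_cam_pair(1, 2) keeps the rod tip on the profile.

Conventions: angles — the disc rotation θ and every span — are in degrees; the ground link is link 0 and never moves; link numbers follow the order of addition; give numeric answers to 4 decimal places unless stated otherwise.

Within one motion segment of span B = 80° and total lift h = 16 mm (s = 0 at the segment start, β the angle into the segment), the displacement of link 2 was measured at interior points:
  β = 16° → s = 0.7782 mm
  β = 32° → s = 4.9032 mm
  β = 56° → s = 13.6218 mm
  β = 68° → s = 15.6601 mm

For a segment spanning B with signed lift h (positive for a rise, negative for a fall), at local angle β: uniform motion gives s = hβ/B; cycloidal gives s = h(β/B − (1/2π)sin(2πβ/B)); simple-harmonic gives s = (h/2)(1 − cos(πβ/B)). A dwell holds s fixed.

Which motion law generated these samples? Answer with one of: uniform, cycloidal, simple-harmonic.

candidates at β/B = r: uniform s = h·r (linear in β); cycloidal s = h·(r − sin(2πr)/(2π)); simple-harmonic s = (h/2)(1 − cos(πr))
β=16°: printed 0.7782 | uniform 3.2000, cycloidal 0.7782, simple-harmonic 1.5279
β=32°: printed 4.9032 | uniform 6.4000, cycloidal 4.9032, simple-harmonic 5.5279
β=56°: printed 13.6218 | uniform 11.2000, cycloidal 13.6218, simple-harmonic 12.7023
β=68°: printed 15.6601 | uniform 13.6000, cycloidal 15.6601, simple-harmonic 15.1281
only one law matches every sample → cycloidal

cycloidal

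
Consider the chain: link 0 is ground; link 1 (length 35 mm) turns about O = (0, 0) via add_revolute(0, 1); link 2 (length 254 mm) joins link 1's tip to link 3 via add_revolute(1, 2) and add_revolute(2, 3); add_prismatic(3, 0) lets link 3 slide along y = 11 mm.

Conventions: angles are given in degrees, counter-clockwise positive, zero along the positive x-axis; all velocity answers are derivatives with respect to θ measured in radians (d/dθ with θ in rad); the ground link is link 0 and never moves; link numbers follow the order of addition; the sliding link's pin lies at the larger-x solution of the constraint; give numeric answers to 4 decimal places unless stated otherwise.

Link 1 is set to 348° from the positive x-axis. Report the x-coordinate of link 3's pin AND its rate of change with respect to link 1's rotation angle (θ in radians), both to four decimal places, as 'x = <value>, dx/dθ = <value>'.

geometry: r = 35 mm, L = 254 mm, e = 11 mm
crank pin P = (r cos θ, r sin θ) = (34.235166, -7.276909)
h = r sin θ − e = -7.276909 − 11 = -18.276909
x = r cos θ + √(L² − h²) = 34.235166 + 253.341577 = 287.576743
dx/dθ = −r sin θ − h·r cos θ/√(L² − h²) (θ in radians; h = -18.276909) = 9.746749

x = 287.5767, dx/dθ = 9.7467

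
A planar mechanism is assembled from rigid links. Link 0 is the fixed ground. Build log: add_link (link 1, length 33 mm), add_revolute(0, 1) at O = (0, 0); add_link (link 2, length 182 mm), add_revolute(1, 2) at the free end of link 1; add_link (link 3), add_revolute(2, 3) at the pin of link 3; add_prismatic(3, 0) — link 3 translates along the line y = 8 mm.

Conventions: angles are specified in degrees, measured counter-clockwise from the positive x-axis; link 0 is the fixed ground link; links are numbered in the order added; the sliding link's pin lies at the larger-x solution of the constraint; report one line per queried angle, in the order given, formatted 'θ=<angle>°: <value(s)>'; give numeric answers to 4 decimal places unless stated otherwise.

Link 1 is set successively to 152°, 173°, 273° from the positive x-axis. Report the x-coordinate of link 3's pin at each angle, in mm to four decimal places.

geometry: r = 33 mm, L = 182 mm, e = 8 mm
θ=152°: crank pin P = (r cos θ, r sin θ) = (-29.137271, 15.492562)
θ=152°: h = r sin θ − e = 15.492562 − 8 = 7.492562
θ=152°: x = r cos θ + √(L² − h²) = -29.137271 + 181.845708 = 152.708437
θ=173°: crank pin P = (r cos θ, r sin θ) = (-32.754023, 4.021688)
θ=173°: h = r sin θ − e = 4.021688 − 8 = -3.978312
θ=173°: x = r cos θ + √(L² − h²) = -32.754023 + 181.956514 = 149.202491
θ=273°: crank pin P = (r cos θ, r sin θ) = (1.727087, -32.954775)
θ=273°: h = r sin θ − e = -32.954775 − 8 = -40.954775
θ=273°: x = r cos θ + √(L² − h²) = 1.727087 + 177.332192 = 179.059279

θ=152°: 152.7084
θ=173°: 149.2025
θ=273°: 179.0593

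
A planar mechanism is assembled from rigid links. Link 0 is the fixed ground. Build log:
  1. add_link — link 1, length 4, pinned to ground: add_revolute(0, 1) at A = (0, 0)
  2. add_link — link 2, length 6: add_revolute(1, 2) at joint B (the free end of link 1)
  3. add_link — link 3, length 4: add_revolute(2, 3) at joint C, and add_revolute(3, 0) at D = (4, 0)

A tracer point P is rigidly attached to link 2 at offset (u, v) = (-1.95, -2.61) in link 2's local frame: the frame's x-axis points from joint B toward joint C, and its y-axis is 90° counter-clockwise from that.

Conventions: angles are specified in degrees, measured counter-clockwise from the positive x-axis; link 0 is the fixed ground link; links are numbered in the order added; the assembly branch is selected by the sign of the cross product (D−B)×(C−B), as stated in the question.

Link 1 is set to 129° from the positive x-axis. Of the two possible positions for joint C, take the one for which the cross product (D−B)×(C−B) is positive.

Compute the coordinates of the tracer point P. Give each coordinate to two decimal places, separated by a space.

A=(0,0), D=(4.00,0)
B = A + 4.00·(cos129°, sin129°) = (-2.5173, 3.1086)
|BD| = 7.2207
circle(B,6.00) ∩ circle(D,4.00): a=4.9953, h=3.3238
  candidates: C₊=(3.4223,3.9581) cross=24.000; C₋=(0.5604,-2.0419) cross=-24.000
  branch + wants cross > 0 → take C=(3.4223,3.9581) (cross=24.000)
ex = (C−B)/|BC| = (0.9899,0.1416); ey = (-0.1416,0.9899)
P = B + -1.95·ex + -2.61·ey = (-4.0781,0.2488)

-4.08 0.25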